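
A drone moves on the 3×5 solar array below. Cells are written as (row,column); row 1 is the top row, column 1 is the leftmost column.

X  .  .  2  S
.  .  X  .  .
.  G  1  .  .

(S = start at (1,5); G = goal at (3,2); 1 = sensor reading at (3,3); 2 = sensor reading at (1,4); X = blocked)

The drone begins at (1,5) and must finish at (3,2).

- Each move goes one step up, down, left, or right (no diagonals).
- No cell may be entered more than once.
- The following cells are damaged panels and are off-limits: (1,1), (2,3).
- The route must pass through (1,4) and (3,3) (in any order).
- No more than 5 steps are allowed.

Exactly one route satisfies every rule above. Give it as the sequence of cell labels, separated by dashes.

(1,5) - (1,4) - (2,4) - (3,4) - (3,3) - (3,2)

The 5-move cap with required stops at (1,4), (3,3) leaves no slack for detours.
Route from (1,5): left to (1,4), 2× down (reaching (3,4)), 2× left (reaching (3,2)) — 5 moves in all.
Check: all required cells visited; 5 ≤ 5 moves.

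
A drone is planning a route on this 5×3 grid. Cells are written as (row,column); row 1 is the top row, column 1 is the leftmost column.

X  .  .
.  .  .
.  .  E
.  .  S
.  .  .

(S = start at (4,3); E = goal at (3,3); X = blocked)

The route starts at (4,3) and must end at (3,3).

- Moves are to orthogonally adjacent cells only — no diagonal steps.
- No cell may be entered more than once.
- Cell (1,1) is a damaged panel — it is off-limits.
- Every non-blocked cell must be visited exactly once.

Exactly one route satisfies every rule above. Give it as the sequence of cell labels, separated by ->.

Need to visit all 14 open cells exactly once, starting at (4,3) and ending at (3,3).
Cell (2,1) has only two open neighbours ((3,1) and (2,2)), so the path must pass straight through it: one of those is the cell it's entered from and the other is where it exits.
Route from (4,3): down 1 to (5,3), left 2 to (5,1), up 1 to (4,1), right 1 to (4,2), up 1 to (3,2), left 1 to (3,1), up 1 to (2,1), right 1 to (2,2), up 1 to (1,2), right 1 to (1,3), down 2 to (3,3) — 13 moves in all.
Check: all 14 open cells covered.

(4,3) -> (5,3) -> (5,2) -> (5,1) -> (4,1) -> (4,2) -> (3,2) -> (3,1) -> (2,1) -> (2,2) -> (1,2) -> (1,3) -> (2,3) -> (3,3)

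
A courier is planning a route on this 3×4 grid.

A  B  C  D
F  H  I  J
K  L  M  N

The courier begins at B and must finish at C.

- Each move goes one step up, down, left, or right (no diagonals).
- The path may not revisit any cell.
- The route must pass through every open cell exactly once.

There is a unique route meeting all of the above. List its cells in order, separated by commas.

B, A, F, K, L, H, I, M, N, J, D, C

Need to visit all 12 open cells exactly once, starting at B and ending at C.
Route from B: left to A, 2× down (reaching K), right to L, up to H, right to I, down to M, right to N, 2× up (reaching D), left to C — 11 moves in all.
Check: all 12 open cells covered.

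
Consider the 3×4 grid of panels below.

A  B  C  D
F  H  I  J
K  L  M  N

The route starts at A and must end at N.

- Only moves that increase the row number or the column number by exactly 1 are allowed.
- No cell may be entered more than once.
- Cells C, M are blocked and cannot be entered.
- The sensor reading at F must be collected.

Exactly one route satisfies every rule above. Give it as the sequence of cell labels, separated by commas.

Moves only go right or down, so the column and row indices never decrease.
Route from A: down to F, 3× right (reaching J), down to N — 5 moves in all.
Check: all required cells visited.

A, F, H, I, J, N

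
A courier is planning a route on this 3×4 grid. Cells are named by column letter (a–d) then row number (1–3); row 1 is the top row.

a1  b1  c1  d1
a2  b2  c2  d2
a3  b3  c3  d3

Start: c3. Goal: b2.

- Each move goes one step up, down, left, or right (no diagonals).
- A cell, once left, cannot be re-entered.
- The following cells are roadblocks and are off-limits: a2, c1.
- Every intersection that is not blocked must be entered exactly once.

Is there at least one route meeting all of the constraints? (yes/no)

no

Cell a1 has only one open neighbour but is neither the start nor the goal, so a Hamiltonian route would have to both enter and leave it through the same neighbour — impossible without revisiting.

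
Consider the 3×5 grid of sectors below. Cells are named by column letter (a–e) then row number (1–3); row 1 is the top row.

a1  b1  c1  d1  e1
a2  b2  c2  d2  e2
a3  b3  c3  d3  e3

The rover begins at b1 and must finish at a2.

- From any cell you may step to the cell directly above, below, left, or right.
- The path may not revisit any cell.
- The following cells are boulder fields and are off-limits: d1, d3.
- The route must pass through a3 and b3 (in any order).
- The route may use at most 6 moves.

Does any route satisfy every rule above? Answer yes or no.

One route that works: b1 → b2 → b3 → a3 → a2.

yes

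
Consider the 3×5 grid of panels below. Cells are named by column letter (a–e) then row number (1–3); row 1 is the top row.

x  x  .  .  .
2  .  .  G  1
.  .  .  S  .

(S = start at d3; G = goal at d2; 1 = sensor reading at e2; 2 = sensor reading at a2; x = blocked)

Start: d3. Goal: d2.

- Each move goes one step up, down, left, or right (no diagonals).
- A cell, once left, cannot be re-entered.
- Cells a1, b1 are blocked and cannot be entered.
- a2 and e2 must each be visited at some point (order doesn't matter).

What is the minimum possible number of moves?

Any route passes through a2 and e2 in some order between d3 and d2. Summing Manhattan distances along each leg and taking the cheapest ordering (d3 → e2 → a2 → d2) gives a lower bound of 2 + 4 + 3 = 9 moves.
The shortest route satisfying every rule uses 11 moves: d3 → c3 → b3 → a3 → a2 → b2 → c2 → c1 → d1 → e1 → e2 → d2.
The no-revisit rule (legs can't share cells) pushes the minimum above the 9-move bound; an exhaustive check rules out every length from 9 to 10, leaving 11 as the minimum.

11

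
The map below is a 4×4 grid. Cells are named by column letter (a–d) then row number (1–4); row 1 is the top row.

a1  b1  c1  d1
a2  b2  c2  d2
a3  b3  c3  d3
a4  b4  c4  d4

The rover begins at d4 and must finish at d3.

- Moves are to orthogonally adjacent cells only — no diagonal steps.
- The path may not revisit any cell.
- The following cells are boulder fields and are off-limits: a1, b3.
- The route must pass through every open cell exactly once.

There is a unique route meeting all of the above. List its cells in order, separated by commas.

d4, c4, b4, a4, a3, a2, b2, b1, c1, d1, d2, c2, c3, d3

Need to visit all 14 open cells exactly once, starting at d4 and ending at d3.
Cell a4 has only two open neighbours (a3 and b4), so the path must pass straight through it: one of those is the cell it's entered from and the other is where it exits.
Route from d4: left 3 to a4, up 2 to a2, right 1 to b2, up 1 to b1, right 2 to d1, down 1 to d2, left 1 to c2, down 1 to c3, right 1 to d3 — 13 moves in all.
Check: all 14 open cells covered.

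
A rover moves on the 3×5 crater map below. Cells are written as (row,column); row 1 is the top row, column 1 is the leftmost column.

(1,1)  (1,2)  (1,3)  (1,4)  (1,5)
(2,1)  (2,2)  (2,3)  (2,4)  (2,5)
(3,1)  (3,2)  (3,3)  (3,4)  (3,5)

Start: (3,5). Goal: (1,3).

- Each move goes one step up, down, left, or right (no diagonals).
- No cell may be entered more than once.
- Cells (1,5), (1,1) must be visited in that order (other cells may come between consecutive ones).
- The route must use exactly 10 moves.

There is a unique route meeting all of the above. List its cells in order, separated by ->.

(3,5) -> (2,5) -> (1,5) -> (1,4) -> (2,4) -> (2,3) -> (2,2) -> (2,1) -> (1,1) -> (1,2) -> (1,3)

The waypoints must appear in the order (1,5), (1,1), with no cell reused.
Route from (3,5): up 2 to (1,5), left 1 to (1,4), down 1 to (2,4), left 3 to (2,1), up 1 to (1,1), right 2 to (1,3) — 10 moves in all.
Check: order respected ((1,5) at step 2, (1,1) at step 8); 10 moves as required.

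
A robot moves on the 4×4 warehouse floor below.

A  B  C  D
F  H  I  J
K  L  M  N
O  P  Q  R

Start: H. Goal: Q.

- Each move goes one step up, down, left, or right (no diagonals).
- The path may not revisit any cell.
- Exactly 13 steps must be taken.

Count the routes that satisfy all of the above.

Need simple routes of exactly 13 moves from H to Q (Manhattan distance 3, so 5 moves are spent on a detour and 5 undoing it).
Branch systematically from the start, pruning whenever the remaining move budget drops below the Manhattan distance to Q or differs from it in parity. Grouping the completions by first move — via B: 2; via L: 10; via F: 4; via I: 6 — and summing: 2 + 10 + 4 + 6 = 22.
That gives 22 routes.

22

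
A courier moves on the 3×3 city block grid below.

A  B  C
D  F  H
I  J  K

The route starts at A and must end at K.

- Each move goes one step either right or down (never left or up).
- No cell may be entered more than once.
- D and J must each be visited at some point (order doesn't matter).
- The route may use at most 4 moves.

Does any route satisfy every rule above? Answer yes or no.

yes

One route that works: A → D → I → J → K.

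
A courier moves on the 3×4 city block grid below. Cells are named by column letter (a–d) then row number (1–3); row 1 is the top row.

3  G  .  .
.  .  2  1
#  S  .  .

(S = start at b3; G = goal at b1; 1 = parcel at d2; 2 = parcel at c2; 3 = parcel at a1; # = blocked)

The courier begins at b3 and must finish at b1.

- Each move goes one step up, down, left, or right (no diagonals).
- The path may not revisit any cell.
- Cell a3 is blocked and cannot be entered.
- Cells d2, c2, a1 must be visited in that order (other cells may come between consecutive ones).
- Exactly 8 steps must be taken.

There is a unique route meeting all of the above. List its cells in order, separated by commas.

The waypoints must appear in the order d2, c2, a1, with no cell reused.
Route from b3: 2× right (reaching d3), up to d2, 3× left (reaching a2), up to a1, right to b1 — 8 moves in all.
Check: order respected (1 at step 3, 2 at step 4, 3 at step 7); 8 moves as required.

b3, c3, d3, d2, c2, b2, a2, a1, b1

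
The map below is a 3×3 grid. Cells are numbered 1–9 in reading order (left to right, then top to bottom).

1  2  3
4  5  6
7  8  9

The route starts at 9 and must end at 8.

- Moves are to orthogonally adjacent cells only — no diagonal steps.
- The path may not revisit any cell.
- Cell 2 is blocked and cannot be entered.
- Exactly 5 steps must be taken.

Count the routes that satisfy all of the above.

Need simple routes of exactly 5 moves from 9 to 8 (Manhattan distance 1, so 2 moves are spent on a detour and 2 undoing it).
Enumerating: 9 6 5 4 7 8.
That gives 1 route.

1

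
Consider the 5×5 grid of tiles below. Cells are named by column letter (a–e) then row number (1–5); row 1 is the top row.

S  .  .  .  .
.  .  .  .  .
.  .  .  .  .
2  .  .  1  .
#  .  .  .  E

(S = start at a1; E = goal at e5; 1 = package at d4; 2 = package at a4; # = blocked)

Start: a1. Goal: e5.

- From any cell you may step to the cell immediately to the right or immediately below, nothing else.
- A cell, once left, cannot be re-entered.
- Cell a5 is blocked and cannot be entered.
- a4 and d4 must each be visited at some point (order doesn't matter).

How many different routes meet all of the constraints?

A right/down-only route from a1 to e5 makes exactly 4 down-moves and 4 right-moves in some order.
With no other constraints that would be C(8,4) = 70 routes.
A monotone route can only reach the required cells in the order a4, d4, so split there and multiply the segment counts (each segment already excludes blocked cells): a1→a4: 1; a4→d4: 1; d4→e5: 2; product = 2.
That gives 2 routes.

2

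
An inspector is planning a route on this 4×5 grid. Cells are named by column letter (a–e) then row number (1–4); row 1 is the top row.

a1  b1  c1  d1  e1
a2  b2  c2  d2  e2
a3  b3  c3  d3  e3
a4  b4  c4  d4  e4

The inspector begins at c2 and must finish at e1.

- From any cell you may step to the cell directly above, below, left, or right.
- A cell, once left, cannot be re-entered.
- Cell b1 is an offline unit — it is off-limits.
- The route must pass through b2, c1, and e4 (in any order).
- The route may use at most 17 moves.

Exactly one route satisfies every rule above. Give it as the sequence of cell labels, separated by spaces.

c2 c1 d1 d2 d3 c3 b3 b2 a2 a3 a4 b4 c4 d4 e4 e3 e2 e1

The 17-move cap with required stops at b2, c1, e4 leaves no slack for detours.
Route from c2: up to c1, right to d1, 2× down (reaching d3), 2× left (reaching b3), up to b2, left to a2, 2× down (reaching a4), 4× right (reaching e4), 3× up (reaching e1) — 17 moves in all.
Check: all required cells visited; 17 ≤ 17 moves.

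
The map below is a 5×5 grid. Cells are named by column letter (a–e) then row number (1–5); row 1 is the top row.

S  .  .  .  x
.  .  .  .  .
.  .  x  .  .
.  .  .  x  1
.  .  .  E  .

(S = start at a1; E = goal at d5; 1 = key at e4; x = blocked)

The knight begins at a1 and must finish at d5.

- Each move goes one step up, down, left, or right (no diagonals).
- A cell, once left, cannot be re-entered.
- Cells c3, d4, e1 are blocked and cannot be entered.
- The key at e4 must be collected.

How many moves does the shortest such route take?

9

Any route passes through e4 somewhere between a1 and d5. Summing Manhattan distances along the two legs (a1 → e4 → d5) gives a lower bound of 7 + 2 = 9 moves.
A route of 9 moves achieves this: a1 → a2 → b2 → c2 → d2 → d3 → e3 → e4 → e5 → d5.
Since 9 matches the lower bound, it is optimal.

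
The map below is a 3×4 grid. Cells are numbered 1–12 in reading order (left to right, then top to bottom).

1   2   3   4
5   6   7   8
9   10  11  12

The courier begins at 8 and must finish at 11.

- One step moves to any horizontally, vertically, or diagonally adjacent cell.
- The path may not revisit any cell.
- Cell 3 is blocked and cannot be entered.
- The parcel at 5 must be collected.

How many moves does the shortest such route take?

5

Any route passes through 5 somewhere between 8 and 11. Summing Chebyshev distances along the two legs (8 → 5 → 11) gives a lower bound of 3 + 2 = 5 moves.
A route of 5 moves achieves this: 8 → 7 → 2 → 5 → 6 → 11.
Since 5 matches the lower bound, it is optimal.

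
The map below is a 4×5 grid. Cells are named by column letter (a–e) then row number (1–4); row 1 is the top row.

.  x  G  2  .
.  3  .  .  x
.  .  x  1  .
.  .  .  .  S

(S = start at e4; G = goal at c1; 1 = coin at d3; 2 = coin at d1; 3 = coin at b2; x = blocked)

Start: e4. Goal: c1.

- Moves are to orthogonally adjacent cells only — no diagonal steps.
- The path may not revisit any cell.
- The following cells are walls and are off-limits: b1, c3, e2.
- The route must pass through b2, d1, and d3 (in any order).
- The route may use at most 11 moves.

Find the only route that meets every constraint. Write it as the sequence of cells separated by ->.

e4 -> e3 -> d3 -> d4 -> c4 -> b4 -> b3 -> b2 -> c2 -> d2 -> d1 -> c1

The budget equals the shortest possible length, so every move has to be on a shortest route through the required cells.
Route from e4: up 1 to e3, left 1 to d3, down 1 to d4, left 2 to b4, up 2 to b2, right 2 to d2, up 1 to d1, left 1 to c1 — 11 moves in all.
Check: all required cells visited; 11 ≤ 11 moves.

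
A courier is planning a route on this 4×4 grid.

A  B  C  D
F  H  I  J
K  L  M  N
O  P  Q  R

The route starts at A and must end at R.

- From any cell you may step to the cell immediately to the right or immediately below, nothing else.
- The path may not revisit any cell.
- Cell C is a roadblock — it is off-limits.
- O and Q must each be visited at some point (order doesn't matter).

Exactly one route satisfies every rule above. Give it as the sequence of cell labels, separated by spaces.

A F K O P Q R

Moves only go right or down, so the column and row indices never decrease.
Route from A: 3× down (reaching O), 3× right (reaching R) — 6 moves in all.
Check: all required cells visited.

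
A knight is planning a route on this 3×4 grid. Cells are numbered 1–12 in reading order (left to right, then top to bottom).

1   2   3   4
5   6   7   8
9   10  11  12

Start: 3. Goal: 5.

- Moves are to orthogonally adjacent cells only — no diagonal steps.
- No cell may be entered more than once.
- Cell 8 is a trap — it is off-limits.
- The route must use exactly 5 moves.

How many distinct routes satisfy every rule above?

5

Need simple routes of exactly 5 moves from 3 to 5 (Manhattan distance 3, so 1 moves are spent on a detour and 1 undoing it).
Enumerating: 3 7 11 10 6 5 | 3 7 11 10 9 5 | 3 7 6 2 1 5 | 3 7 6 10 9 5 | 3 2 6 10 9 5.
That gives 5 routes.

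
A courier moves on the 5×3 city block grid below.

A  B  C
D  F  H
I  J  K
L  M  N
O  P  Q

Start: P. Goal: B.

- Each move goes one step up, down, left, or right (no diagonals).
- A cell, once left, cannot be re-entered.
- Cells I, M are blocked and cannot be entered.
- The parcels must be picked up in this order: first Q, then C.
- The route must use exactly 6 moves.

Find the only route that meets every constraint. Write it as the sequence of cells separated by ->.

The waypoints must appear in the order Q, C, with no cell reused.
Route from P: right to Q, 4× up (reaching C), left to B — 6 moves in all.
Check: order respected (Q at step 1, C at step 5); 6 moves as required.

P -> Q -> N -> K -> H -> C -> B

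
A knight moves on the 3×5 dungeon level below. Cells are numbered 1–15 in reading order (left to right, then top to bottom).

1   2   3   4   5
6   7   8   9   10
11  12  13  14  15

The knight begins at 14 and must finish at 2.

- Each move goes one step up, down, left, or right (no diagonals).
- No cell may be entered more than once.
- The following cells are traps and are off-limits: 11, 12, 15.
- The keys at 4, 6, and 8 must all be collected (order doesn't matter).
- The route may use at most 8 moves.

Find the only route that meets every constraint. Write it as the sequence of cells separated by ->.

14 -> 9 -> 4 -> 3 -> 8 -> 7 -> 6 -> 1 -> 2

Any route must reach 4, 6, and 8 and still end at 2 within 8 moves, so the order of the required stops is forced.
Route from 14: 2× up (reaching 4), left to 3, down to 8, 2× left (reaching 6), up to 1, right to 2 — 8 moves in all.
Check: all required cells visited; 8 ≤ 8 moves.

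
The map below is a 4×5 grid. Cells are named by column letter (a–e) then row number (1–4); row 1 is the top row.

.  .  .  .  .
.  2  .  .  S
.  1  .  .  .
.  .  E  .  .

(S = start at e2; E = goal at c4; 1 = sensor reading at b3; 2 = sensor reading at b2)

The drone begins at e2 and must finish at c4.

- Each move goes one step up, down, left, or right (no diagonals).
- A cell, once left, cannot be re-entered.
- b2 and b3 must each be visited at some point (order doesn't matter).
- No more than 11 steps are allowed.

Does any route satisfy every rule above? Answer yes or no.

One route that works: e2 → d2 → c2 → b2 → b3 → b4 → c4.

yes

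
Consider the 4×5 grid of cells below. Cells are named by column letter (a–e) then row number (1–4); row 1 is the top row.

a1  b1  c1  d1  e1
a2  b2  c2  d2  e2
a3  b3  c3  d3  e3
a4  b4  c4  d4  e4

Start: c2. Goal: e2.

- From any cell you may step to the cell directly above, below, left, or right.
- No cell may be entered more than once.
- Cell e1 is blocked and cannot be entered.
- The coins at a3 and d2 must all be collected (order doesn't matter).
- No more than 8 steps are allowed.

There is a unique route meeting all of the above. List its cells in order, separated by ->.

c2 -> b2 -> a2 -> a3 -> b3 -> c3 -> d3 -> d2 -> e2

The 8-move cap with required stops at a3, d2 leaves no slack for detours.
Route from c2: left 2 to a2, down 1 to a3, right 3 to d3, up 1 to d2, right 1 to e2 — 8 moves in all.
Check: all required cells visited; 8 ≤ 8 moves.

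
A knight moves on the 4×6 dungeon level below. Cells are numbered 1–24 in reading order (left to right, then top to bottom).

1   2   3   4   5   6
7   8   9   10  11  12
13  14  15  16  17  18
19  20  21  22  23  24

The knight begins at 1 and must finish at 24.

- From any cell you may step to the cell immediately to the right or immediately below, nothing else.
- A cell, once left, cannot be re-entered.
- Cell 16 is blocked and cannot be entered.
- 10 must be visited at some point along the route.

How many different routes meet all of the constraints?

12

A right/down-only route from 1 to 24 makes exactly 3 down-moves and 5 right-moves in some order.
With no other constraints that would be C(8,3) = 56 routes.
Split at 10 and multiply the segment counts (each segment already excludes blocked cells): 1→10: 4; 10→24: 3; product = 12.
That gives 12 routes.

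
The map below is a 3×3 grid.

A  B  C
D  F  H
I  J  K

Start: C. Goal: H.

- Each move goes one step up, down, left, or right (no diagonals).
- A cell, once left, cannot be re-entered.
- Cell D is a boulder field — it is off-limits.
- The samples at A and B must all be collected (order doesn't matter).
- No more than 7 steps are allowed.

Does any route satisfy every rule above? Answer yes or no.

no

A must be visited but has only one open neighbour (B), and it is neither the start nor the goal — the route would have to enter and leave through B, re-entering it.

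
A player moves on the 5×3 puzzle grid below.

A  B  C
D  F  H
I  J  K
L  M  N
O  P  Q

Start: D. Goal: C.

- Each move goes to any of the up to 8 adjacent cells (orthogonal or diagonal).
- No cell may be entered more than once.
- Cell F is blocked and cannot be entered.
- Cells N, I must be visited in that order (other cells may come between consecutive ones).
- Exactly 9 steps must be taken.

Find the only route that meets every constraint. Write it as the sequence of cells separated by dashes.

D - J - N - P - L - I - M - K - H - C

The waypoints must appear in the order N, I, with no cell reused.
Route from D: 2× down-right (reaching N), down-left to P, up-left to L, up to I, down-right to M, up-right to K, 2× up (reaching C) — 9 moves in all.
Check: order respected (N at step 2, I at step 5); 9 moves as required.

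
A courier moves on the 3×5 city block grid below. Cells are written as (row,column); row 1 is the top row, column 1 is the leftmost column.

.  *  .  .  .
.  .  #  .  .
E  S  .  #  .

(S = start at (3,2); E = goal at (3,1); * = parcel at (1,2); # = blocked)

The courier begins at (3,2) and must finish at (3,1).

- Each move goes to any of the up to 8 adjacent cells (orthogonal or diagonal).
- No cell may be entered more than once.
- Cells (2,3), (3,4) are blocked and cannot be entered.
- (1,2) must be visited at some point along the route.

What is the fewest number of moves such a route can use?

Any route passes through (1,2) somewhere between (3,2) and (3,1). Summing Chebyshev distances along the two legs ((3,2) → (1,2) → (3,1)) gives a lower bound of 2 + 2 = 4 moves.
A route of 4 moves achieves this: (3,2) → (2,1) → (1,2) → (2,2) → (3,1).
Since 4 matches the lower bound, it is optimal.

4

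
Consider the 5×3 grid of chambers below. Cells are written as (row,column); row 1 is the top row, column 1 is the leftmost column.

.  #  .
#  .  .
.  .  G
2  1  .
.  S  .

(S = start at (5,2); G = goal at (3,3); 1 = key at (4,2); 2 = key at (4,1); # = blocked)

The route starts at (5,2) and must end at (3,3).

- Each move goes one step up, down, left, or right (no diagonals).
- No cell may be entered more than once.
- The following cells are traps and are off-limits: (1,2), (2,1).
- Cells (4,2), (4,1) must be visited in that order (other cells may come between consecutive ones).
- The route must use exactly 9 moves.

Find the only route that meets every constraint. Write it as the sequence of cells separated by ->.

(5,2) -> (5,3) -> (4,3) -> (4,2) -> (4,1) -> (3,1) -> (3,2) -> (2,2) -> (2,3) -> (3,3)

The waypoints must appear in the order (4,2), (4,1), with no cell reused.
Route from (5,2): right to (5,3), up to (4,3), 2× left (reaching (4,1)), up to (3,1), right to (3,2), up to (2,2), right to (2,3), down to (3,3) — 9 moves in all.
Check: order respected (1 at step 3, 2 at step 4); 9 moves as required.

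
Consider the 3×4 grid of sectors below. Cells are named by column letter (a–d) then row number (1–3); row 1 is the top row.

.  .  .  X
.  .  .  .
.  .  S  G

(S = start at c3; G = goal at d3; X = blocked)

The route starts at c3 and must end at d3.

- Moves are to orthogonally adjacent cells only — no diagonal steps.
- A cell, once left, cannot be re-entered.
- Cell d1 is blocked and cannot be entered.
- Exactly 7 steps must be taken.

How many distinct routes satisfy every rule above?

Need simple routes of exactly 7 moves from c3 to d3 (Manhattan distance 1, so 3 moves are spent on a detour and 3 undoing it).
Enumerating: c3 b3 b2 b1 c1 c2 d2 d3 | c3 b3 a3 a2 b2 c2 d2 d3.
That gives 2 routes.

2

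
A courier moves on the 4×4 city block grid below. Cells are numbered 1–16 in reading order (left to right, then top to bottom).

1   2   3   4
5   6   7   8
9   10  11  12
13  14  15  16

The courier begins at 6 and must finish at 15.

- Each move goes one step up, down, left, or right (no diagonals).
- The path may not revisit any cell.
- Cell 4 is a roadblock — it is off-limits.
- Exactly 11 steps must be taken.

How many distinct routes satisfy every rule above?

Need simple routes of exactly 11 moves from 6 to 15 (Manhattan distance 3, so 4 moves are spent on a detour and 4 undoing it).
Branch systematically from the start, pruning whenever the remaining move budget drops below the Manhattan distance to 15 or differs from it in parity. Grouping the completions by first move — via 2: 3; via 10: 5; via 5: 3; via 7: 2 — and summing: 3 + 5 + 3 + 2 = 13.
That gives 13 routes.

13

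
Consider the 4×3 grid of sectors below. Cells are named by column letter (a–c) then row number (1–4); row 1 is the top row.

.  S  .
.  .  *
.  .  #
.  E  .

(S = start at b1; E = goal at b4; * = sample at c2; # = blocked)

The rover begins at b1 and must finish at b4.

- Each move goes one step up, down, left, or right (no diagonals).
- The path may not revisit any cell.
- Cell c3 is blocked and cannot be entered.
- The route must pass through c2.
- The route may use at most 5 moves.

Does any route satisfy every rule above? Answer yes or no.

One route that works: b1 → c1 → c2 → b2 → b3 → b4.

yes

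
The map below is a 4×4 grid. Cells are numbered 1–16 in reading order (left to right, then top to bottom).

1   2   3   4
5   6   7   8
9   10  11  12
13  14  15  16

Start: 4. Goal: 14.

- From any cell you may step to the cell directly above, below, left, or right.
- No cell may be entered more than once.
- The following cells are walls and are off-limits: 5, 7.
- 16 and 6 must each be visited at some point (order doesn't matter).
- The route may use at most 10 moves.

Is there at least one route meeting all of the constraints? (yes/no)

yes

One route that works: 4 → 3 → 2 → 6 → 10 → 11 → 12 → 16 → 15 → 14.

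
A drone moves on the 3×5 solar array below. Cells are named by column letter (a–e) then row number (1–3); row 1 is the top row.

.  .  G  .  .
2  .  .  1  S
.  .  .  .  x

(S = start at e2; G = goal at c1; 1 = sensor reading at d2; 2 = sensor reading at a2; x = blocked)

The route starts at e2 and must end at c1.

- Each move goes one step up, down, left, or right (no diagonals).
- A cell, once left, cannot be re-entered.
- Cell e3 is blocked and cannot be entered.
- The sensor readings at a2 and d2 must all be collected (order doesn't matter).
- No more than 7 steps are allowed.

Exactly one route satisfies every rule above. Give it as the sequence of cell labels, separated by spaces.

e2 d2 c2 b2 a2 a1 b1 c1

Any route must reach a2 and d2 and still end at c1 within 7 moves, so the order of the required stops is forced.
Route from e2: 4× left (reaching a2), up to a1, 2× right (reaching c1) — 7 moves in all.
Check: all required cells visited; 7 ≤ 7 moves.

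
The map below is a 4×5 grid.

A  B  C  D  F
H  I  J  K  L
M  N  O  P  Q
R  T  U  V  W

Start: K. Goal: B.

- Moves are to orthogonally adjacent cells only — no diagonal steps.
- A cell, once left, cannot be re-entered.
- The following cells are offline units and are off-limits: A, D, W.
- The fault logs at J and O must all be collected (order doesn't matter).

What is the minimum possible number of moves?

5

Any route passes through J and O in some order between K and B. Summing Manhattan distances along each leg and taking the cheapest ordering (K → J → O → B) gives a lower bound of 1 + 1 + 3 = 5 moves.
A route of 5 moves achieves this: K → P → O → J → C → B.
Since 5 matches the lower bound, it is optimal.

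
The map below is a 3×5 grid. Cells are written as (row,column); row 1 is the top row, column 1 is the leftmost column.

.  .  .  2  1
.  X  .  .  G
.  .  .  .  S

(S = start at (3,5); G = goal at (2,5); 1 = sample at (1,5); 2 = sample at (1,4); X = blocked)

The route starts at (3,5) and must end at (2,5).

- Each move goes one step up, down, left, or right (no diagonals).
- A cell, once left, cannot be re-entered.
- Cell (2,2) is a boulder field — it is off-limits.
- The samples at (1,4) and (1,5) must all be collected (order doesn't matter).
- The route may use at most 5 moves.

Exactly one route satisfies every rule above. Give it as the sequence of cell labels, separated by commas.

(3,5), (3,4), (2,4), (1,4), (1,5), (2,5)

The 5-move cap with required stops at (1,4), (1,5) leaves no slack for detours.
Route from (3,5): left 1 to (3,4), up 2 to (1,4), right 1 to (1,5), down 1 to (2,5) — 5 moves in all.
Check: all required cells visited; 5 ≤ 5 moves.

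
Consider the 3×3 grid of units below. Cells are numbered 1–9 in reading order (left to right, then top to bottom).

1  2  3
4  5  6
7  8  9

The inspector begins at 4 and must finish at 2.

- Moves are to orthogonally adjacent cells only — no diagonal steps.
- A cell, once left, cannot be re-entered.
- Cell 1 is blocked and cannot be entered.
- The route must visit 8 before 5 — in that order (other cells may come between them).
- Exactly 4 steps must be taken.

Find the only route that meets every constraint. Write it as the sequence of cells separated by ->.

The waypoints must appear in the order 8, 5, with no cell reused.
Route from 4: down 1 to 7, right 1 to 8, up 2 to 2 — 4 moves in all.
Check: order respected (8 at step 2, 5 at step 3); 4 moves as required.

4 -> 7 -> 8 -> 5 -> 2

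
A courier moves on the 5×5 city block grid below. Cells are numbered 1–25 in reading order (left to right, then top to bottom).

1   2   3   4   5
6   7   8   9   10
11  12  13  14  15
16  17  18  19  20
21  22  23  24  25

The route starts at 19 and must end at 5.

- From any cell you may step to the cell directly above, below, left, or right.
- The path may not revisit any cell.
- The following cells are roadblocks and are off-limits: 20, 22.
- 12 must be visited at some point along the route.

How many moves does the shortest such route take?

8

Any route passes through 12 somewhere between 19 and 5. Summing Manhattan distances along the two legs (19 → 12 → 5) gives a lower bound of 3 + 5 = 8 moves.
A route of 8 moves achieves this: 19 → 14 → 13 → 12 → 7 → 2 → 3 → 4 → 5.
Since 8 matches the lower bound, it is optimal.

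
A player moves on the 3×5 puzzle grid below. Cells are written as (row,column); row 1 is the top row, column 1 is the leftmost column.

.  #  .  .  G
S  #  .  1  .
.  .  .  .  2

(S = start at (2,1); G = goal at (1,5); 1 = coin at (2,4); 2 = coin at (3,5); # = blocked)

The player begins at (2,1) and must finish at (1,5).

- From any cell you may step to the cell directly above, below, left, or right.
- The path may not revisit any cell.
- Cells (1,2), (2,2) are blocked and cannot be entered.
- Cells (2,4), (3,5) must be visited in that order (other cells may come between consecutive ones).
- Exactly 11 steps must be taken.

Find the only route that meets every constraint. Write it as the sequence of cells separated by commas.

(2,1), (3,1), (3,2), (3,3), (2,3), (1,3), (1,4), (2,4), (3,4), (3,5), (2,5), (1,5)

The waypoints must appear in the order (2,4), (3,5), with no cell reused.
Route from (2,1): down to (3,1), 2× right (reaching (3,3)), 2× up (reaching (1,3)), right to (1,4), 2× down (reaching (3,4)), right to (3,5), 2× up (reaching (1,5)) — 11 moves in all.
Check: order respected (1 at step 7, 2 at step 9); 11 moves as required.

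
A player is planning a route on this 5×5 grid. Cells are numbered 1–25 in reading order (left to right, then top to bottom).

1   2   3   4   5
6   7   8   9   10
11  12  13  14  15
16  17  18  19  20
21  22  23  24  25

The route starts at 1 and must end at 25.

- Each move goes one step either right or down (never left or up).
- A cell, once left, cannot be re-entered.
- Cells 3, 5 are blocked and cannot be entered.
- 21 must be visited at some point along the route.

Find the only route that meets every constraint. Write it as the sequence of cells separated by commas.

Moves only go right or down, so the column and row indices never decrease.
Route from 1: 4× down (reaching 21), 4× right (reaching 25) — 8 moves in all.
Check: all required cells visited.

1, 6, 11, 16, 21, 22, 23, 24, 25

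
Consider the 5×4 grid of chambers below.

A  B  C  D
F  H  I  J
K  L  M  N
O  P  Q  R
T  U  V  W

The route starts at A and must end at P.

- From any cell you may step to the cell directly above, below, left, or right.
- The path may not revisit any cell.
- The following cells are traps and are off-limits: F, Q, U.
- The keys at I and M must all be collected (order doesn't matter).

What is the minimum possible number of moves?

6

Any route passes through I and M in some order between A and P. Summing Manhattan distances along each leg and taking the cheapest ordering (A → I → M → P) gives a lower bound of 3 + 1 + 2 = 6 moves.
A route of 6 moves achieves this: A → B → H → I → M → L → P.
Since 6 matches the lower bound, it is optimal.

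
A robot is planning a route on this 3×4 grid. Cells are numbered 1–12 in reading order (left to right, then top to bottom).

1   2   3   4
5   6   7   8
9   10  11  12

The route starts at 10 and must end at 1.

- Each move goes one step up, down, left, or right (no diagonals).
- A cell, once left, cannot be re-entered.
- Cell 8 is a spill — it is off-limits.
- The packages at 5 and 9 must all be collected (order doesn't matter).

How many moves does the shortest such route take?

Any route passes through 5 and 9 in some order between 10 and 1. Summing Manhattan distances along each leg and taking the cheapest ordering (10 → 9 → 5 → 1) gives a lower bound of 1 + 1 + 1 = 3 moves.
A route of 3 moves achieves this: 10 → 9 → 5 → 1.
Since 3 matches the lower bound, it is optimal.

3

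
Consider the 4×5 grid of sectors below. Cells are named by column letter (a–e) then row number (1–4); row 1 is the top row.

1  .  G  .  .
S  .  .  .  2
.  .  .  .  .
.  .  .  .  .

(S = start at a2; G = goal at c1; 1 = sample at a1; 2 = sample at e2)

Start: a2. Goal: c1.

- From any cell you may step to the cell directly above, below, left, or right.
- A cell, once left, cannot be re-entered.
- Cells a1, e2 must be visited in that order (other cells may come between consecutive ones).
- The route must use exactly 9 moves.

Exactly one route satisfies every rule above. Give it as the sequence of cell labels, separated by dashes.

a2 - a1 - b1 - b2 - c2 - d2 - e2 - e1 - d1 - c1

The waypoints must appear in the order a1, e2, with no cell reused.
Route from a2: up 1 to a1, right 1 to b1, down 1 to b2, right 3 to e2, up 1 to e1, left 2 to c1 — 9 moves in all.
Check: order respected (1 at step 1, 2 at step 6); 9 moves as required.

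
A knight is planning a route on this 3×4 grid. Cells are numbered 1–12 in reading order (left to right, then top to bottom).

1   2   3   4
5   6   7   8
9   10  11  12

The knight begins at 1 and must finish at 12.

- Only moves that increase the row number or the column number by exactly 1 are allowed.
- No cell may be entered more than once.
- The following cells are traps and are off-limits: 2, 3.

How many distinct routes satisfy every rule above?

4

A right/down-only route from 1 to 12 makes exactly 2 down-moves and 3 right-moves in some order.
With no other constraints that would be C(5,2) = 10 routes.
Subtract routes through each blocked cell (inclusion–exclusion for overlaps): − through 2: 6 − through 3: 3 + through 2&3: 3 → 4.
That gives 4 routes.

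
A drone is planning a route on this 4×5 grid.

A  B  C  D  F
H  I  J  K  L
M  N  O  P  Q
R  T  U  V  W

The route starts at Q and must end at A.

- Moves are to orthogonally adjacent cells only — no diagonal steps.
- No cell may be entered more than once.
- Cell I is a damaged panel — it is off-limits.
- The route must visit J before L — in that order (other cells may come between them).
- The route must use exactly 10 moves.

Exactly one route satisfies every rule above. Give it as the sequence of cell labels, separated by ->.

The waypoints must appear in the order J, L, with no cell reused.
Route from Q: 2× left (reaching O), up to J, 2× right (reaching L), up to F, 4× left (reaching A) — 10 moves in all.
Check: order respected (J at step 3, L at step 5); 10 moves as required.

Q -> P -> O -> J -> K -> L -> F -> D -> C -> B -> A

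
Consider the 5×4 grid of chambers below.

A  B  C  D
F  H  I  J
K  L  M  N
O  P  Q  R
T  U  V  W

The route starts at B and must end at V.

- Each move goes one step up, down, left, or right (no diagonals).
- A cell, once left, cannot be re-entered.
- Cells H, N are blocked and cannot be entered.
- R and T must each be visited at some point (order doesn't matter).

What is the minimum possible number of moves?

Any route passes through R and T in some order between B and V. Summing Manhattan distances along each leg and taking the cheapest ordering (B → T → R → V) gives a lower bound of 5 + 4 + 2 = 11 moves.
A route of 11 moves achieves this: B → A → F → K → O → T → U → P → Q → R → W → V.
Since 11 matches the lower bound, it is optimal.

11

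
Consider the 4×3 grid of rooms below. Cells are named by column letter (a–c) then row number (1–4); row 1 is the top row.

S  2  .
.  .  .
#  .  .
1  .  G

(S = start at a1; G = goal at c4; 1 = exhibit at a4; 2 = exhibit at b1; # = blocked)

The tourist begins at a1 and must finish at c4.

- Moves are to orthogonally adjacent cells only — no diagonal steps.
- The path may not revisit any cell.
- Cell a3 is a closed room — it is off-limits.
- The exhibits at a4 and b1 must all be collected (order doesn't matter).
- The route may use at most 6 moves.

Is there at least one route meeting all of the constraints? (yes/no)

a4 must be visited but has only one open neighbour (b4), and it is neither the start nor the goal — the route would have to enter and leave through b4, re-entering it.

no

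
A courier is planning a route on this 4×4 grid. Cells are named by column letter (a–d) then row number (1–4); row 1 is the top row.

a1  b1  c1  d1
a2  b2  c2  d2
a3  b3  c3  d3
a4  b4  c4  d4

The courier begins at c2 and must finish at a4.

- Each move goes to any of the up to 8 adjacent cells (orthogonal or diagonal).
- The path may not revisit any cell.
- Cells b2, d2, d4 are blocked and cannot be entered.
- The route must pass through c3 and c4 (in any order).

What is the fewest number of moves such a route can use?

Any route passes through c3 and c4 in some order between c2 and a4. Summing Chebyshev distances along each leg and taking the cheapest ordering (c2 → c3 → c4 → a4) gives a lower bound of 1 + 1 + 2 = 4 moves.
A route of 4 moves achieves this: c2 → c3 → c4 → b3 → a4.
Since 4 matches the lower bound, it is optimal.

4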